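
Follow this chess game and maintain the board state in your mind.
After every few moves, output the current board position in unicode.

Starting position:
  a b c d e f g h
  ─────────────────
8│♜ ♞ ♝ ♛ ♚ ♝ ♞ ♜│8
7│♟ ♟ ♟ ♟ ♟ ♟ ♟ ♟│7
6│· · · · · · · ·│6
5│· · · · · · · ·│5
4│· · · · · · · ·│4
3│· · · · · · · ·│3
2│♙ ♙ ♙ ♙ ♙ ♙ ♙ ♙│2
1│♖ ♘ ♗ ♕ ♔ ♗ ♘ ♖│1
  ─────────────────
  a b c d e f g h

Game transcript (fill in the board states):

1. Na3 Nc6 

  a b c d e f g h
  ─────────────────
8│♜ · ♝ ♛ ♚ ♝ ♞ ♜│8
7│♟ ♟ ♟ ♟ ♟ ♟ ♟ ♟│7
6│· · ♞ · · · · ·│6
5│· · · · · · · ·│5
4│· · · · · · · ·│4
3│♘ · · · · · · ·│3
2│♙ ♙ ♙ ♙ ♙ ♙ ♙ ♙│2
1│♖ · ♗ ♕ ♔ ♗ ♘ ♖│1
  ─────────────────
  a b c d e f g h

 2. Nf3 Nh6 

  a b c d e f g h
  ─────────────────
8│♜ · ♝ ♛ ♚ ♝ · ♜│8
7│♟ ♟ ♟ ♟ ♟ ♟ ♟ ♟│7
6│· · ♞ · · · · ♞│6
5│· · · · · · · ·│5
4│· · · · · · · ·│4
3│♘ · · · · ♘ · ·│3
2│♙ ♙ ♙ ♙ ♙ ♙ ♙ ♙│2
1│♖ · ♗ ♕ ♔ ♗ · ♖│1
  ─────────────────
  a b c d e f g h

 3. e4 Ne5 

  a b c d e f g h
  ─────────────────
8│♜ · ♝ ♛ ♚ ♝ · ♜│8
7│♟ ♟ ♟ ♟ ♟ ♟ ♟ ♟│7
6│· · · · · · · ♞│6
5│· · · · ♞ · · ·│5
4│· · · · ♙ · · ·│4
3│♘ · · · · ♘ · ·│3
2│♙ ♙ ♙ ♙ · ♙ ♙ ♙│2
1│♖ · ♗ ♕ ♔ ♗ · ♖│1
  ─────────────────
  a b c d e f g h

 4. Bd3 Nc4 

  a b c d e f g h
  ─────────────────
8│♜ · ♝ ♛ ♚ ♝ · ♜│8
7│♟ ♟ ♟ ♟ ♟ ♟ ♟ ♟│7
6│· · · · · · · ♞│6
5│· · · · · · · ·│5
4│· · ♞ · ♙ · · ·│4
3│♘ · · ♗ · ♘ · ·│3
2│♙ ♙ ♙ ♙ · ♙ ♙ ♙│2
1│♖ · ♗ ♕ ♔ · · ♖│1
  ─────────────────
  a b c d e f g h



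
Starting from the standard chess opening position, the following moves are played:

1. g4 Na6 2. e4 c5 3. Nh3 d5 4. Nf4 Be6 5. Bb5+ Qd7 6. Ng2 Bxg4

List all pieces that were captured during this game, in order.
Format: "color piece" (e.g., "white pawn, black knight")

Tracking captures:
  Bxg4: captured white pawn

white pawn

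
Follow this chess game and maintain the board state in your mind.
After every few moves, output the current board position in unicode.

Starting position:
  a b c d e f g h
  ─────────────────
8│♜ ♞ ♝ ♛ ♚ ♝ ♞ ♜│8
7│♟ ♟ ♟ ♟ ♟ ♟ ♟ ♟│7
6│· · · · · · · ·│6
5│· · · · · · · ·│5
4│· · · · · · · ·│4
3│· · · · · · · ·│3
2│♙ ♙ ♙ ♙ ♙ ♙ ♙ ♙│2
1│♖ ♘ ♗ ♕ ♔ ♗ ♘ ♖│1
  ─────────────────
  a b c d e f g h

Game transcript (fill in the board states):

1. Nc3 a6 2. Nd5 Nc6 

  a b c d e f g h
  ─────────────────
8│♜ · ♝ ♛ ♚ ♝ ♞ ♜│8
7│· ♟ ♟ ♟ ♟ ♟ ♟ ♟│7
6│♟ · ♞ · · · · ·│6
5│· · · ♘ · · · ·│5
4│· · · · · · · ·│4
3│· · · · · · · ·│3
2│♙ ♙ ♙ ♙ ♙ ♙ ♙ ♙│2
1│♖ · ♗ ♕ ♔ ♗ ♘ ♖│1
  ─────────────────
  a b c d e f g h

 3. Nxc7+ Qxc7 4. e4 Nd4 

  a b c d e f g h
  ─────────────────
8│♜ · ♝ · ♚ ♝ ♞ ♜│8
7│· ♟ ♛ ♟ ♟ ♟ ♟ ♟│7
6│♟ · · · · · · ·│6
5│· · · · · · · ·│5
4│· · · ♞ ♙ · · ·│4
3│· · · · · · · ·│3
2│♙ ♙ ♙ ♙ · ♙ ♙ ♙│2
1│♖ · ♗ ♕ ♔ ♗ ♘ ♖│1
  ─────────────────
  a b c d e f g h

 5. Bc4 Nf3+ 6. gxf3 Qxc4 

  a b c d e f g h
  ─────────────────
8│♜ · ♝ · ♚ ♝ ♞ ♜│8
7│· ♟ · ♟ ♟ ♟ ♟ ♟│7
6│♟ · · · · · · ·│6
5│· · · · · · · ·│5
4│· · ♛ · ♙ · · ·│4
3│· · · · · ♙ · ·│3
2│♙ ♙ ♙ ♙ · ♙ · ♙│2
1│♖ · ♗ ♕ ♔ · ♘ ♖│1
  ─────────────────
  a b c d e f g h

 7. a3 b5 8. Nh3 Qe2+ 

  a b c d e f g h
  ─────────────────
8│♜ · ♝ · ♚ ♝ ♞ ♜│8
7│· · · ♟ ♟ ♟ ♟ ♟│7
6│♟ · · · · · · ·│6
5│· ♟ · · · · · ·│5
4│· · · · ♙ · · ·│4
3│♙ · · · · ♙ · ♘│3
2│· ♙ ♙ ♙ ♛ ♙ · ♙│2
1│♖ · ♗ ♕ ♔ · · ♖│1
  ─────────────────
  a b c d e f g h

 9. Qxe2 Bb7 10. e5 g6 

  a b c d e f g h
  ─────────────────
8│♜ · · · ♚ ♝ ♞ ♜│8
7│· ♝ · ♟ ♟ ♟ · ♟│7
6│♟ · · · · · ♟ ·│6
5│· ♟ · · ♙ · · ·│5
4│· · · · · · · ·│4
3│♙ · · · · ♙ · ♘│3
2│· ♙ ♙ ♙ ♕ ♙ · ♙│2
1│♖ · ♗ · ♔ · · ♖│1
  ─────────────────
  a b c d e f g h



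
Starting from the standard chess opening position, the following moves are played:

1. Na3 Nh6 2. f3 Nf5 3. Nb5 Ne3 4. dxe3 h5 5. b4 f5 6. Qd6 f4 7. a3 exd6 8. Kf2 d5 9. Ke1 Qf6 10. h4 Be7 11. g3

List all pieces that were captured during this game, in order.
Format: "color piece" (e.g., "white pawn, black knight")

Tracking captures:
  dxe3: captured black knight
  exd6: captured white queen

black knight, white queen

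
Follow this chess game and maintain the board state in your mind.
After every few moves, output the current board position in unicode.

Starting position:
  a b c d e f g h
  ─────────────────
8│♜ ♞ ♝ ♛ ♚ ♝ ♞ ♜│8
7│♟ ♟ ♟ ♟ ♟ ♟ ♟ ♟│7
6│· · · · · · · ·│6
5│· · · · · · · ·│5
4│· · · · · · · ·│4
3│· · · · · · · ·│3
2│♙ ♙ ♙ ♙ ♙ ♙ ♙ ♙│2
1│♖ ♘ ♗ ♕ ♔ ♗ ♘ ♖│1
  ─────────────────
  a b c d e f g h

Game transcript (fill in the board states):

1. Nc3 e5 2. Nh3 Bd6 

  a b c d e f g h
  ─────────────────
8│♜ ♞ ♝ ♛ ♚ · ♞ ♜│8
7│♟ ♟ ♟ ♟ · ♟ ♟ ♟│7
6│· · · ♝ · · · ·│6
5│· · · · ♟ · · ·│5
4│· · · · · · · ·│4
3│· · ♘ · · · · ♘│3
2│♙ ♙ ♙ ♙ ♙ ♙ ♙ ♙│2
1│♖ · ♗ ♕ ♔ ♗ · ♖│1
  ─────────────────
  a b c d e f g h

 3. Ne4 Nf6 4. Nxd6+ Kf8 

  a b c d e f g h
  ─────────────────
8│♜ ♞ ♝ ♛ · ♚ · ♜│8
7│♟ ♟ ♟ ♟ · ♟ ♟ ♟│7
6│· · · ♘ · ♞ · ·│6
5│· · · · ♟ · · ·│5
4│· · · · · · · ·│4
3│· · · · · · · ♘│3
2│♙ ♙ ♙ ♙ ♙ ♙ ♙ ♙│2
1│♖ · ♗ ♕ ♔ ♗ · ♖│1
  ─────────────────
  a b c d e f g h

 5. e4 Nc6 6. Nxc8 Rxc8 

  a b c d e f g h
  ─────────────────
8│· · ♜ ♛ · ♚ · ♜│8
7│♟ ♟ ♟ ♟ · ♟ ♟ ♟│7
6│· · ♞ · · ♞ · ·│6
5│· · · · ♟ · · ·│5
4│· · · · ♙ · · ·│4
3│· · · · · · · ♘│3
2│♙ ♙ ♙ ♙ · ♙ ♙ ♙│2
1│♖ · ♗ ♕ ♔ ♗ · ♖│1
  ─────────────────
  a b c d e f g h

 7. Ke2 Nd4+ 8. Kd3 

  a b c d e f g h
  ─────────────────
8│· · ♜ ♛ · ♚ · ♜│8
7│♟ ♟ ♟ ♟ · ♟ ♟ ♟│7
6│· · · · · ♞ · ·│6
5│· · · · ♟ · · ·│5
4│· · · ♞ ♙ · · ·│4
3│· · · ♔ · · · ♘│3
2│♙ ♙ ♙ ♙ · ♙ ♙ ♙│2
1│♖ · ♗ ♕ · ♗ · ♖│1
  ─────────────────
  a b c d e f g h


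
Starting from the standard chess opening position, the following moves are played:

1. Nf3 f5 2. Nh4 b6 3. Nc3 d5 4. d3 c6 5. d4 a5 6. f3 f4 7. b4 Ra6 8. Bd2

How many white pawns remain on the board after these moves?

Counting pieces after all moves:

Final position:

  a b c d e f g h
  ─────────────────
8│· ♞ ♝ ♛ ♚ ♝ ♞ ♜│8
7│· · · · ♟ · ♟ ♟│7
6│♜ ♟ ♟ · · · · ·│6
5│♟ · · ♟ · · · ·│5
4│· ♙ · ♙ · ♟ · ♘│4
3│· · ♘ · · ♙ · ·│3
2│♙ · ♙ ♗ ♙ · ♙ ♙│2
1│♖ · · ♕ ♔ ♗ · ♖│1
  ─────────────────
  a b c d e f g h


8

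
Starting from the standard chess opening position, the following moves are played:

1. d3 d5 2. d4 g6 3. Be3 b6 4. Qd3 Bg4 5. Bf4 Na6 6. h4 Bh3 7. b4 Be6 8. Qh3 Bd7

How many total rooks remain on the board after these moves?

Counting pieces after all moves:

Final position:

  a b c d e f g h
  ─────────────────
8│♜ · · ♛ ♚ ♝ ♞ ♜│8
7│♟ · ♟ ♝ ♟ ♟ · ♟│7
6│♞ ♟ · · · · ♟ ·│6
5│· · · ♟ · · · ·│5
4│· ♙ · ♙ · ♗ · ♙│4
3│· · · · · · · ♕│3
2│♙ · ♙ · ♙ ♙ ♙ ·│2
1│♖ ♘ · · ♔ ♗ ♘ ♖│1
  ─────────────────
  a b c d e f g h


4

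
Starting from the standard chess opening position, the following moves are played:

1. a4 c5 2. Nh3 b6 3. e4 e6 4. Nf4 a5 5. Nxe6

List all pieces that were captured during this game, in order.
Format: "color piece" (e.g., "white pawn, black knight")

Tracking captures:
  Nxe6: captured black pawn

black pawn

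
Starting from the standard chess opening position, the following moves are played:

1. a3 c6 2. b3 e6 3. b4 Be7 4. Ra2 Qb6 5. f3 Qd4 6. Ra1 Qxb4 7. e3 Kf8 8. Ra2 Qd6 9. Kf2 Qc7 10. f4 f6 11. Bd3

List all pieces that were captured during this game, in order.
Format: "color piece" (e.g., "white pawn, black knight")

Tracking captures:
  Qxb4: captured white pawn

white pawn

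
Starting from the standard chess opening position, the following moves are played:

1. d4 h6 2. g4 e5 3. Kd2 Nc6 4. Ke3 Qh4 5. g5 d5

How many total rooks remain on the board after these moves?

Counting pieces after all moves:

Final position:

  a b c d e f g h
  ─────────────────
8│♜ · ♝ · ♚ ♝ ♞ ♜│8
7│♟ ♟ ♟ · · ♟ ♟ ·│7
6│· · ♞ · · · · ♟│6
5│· · · ♟ ♟ · ♙ ·│5
4│· · · ♙ · · · ♛│4
3│· · · · ♔ · · ·│3
2│♙ ♙ ♙ · ♙ ♙ · ♙│2
1│♖ ♘ ♗ ♕ · ♗ ♘ ♖│1
  ─────────────────
  a b c d e f g h


4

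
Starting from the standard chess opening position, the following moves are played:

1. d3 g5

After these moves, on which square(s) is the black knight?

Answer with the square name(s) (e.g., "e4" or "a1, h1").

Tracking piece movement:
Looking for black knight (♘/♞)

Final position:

  a b c d e f g h
  ─────────────────
8│♜ ♞ ♝ ♛ ♚ ♝ ♞ ♜│8
7│♟ ♟ ♟ ♟ ♟ ♟ · ♟│7
6│· · · · · · · ·│6
5│· · · · · · ♟ ·│5
4│· · · · · · · ·│4
3│· · · ♙ · · · ·│3
2│♙ ♙ ♙ · ♙ ♙ ♙ ♙│2
1│♖ ♘ ♗ ♕ ♔ ♗ ♘ ♖│1
  ─────────────────
  a b c d e f g h


b8, g8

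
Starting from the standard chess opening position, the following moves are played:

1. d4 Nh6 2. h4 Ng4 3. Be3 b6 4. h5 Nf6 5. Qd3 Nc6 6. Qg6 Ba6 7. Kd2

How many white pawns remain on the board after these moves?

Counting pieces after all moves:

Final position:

  a b c d e f g h
  ─────────────────
8│♜ · · ♛ ♚ ♝ · ♜│8
7│♟ · ♟ ♟ ♟ ♟ ♟ ♟│7
6│♝ ♟ ♞ · · ♞ ♕ ·│6
5│· · · · · · · ♙│5
4│· · · ♙ · · · ·│4
3│· · · · ♗ · · ·│3
2│♙ ♙ ♙ ♔ ♙ ♙ ♙ ·│2
1│♖ ♘ · · · ♗ ♘ ♖│1
  ─────────────────
  a b c d e f g h


8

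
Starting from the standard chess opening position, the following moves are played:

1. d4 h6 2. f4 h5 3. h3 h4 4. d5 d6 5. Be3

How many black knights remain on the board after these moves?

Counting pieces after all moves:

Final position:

  a b c d e f g h
  ─────────────────
8│♜ ♞ ♝ ♛ ♚ ♝ ♞ ♜│8
7│♟ ♟ ♟ · ♟ ♟ ♟ ·│7
6│· · · ♟ · · · ·│6
5│· · · ♙ · · · ·│5
4│· · · · · ♙ · ♟│4
3│· · · · ♗ · · ♙│3
2│♙ ♙ ♙ · ♙ · ♙ ·│2
1│♖ ♘ · ♕ ♔ ♗ ♘ ♖│1
  ─────────────────
  a b c d e f g h


2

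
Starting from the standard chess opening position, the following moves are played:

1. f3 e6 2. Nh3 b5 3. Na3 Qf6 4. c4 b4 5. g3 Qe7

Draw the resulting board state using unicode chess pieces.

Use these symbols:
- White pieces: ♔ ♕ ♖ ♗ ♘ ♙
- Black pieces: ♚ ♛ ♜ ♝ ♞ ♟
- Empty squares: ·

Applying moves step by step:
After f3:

♜ ♞ ♝ ♛ ♚ ♝ ♞ ♜
♟ ♟ ♟ ♟ ♟ ♟ ♟ ♟
· · · · · · · ·
· · · · · · · ·
· · · · · · · ·
· · · · · ♙ · ·
♙ ♙ ♙ ♙ ♙ · ♙ ♙
♖ ♘ ♗ ♕ ♔ ♗ ♘ ♖


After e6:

♜ ♞ ♝ ♛ ♚ ♝ ♞ ♜
♟ ♟ ♟ ♟ · ♟ ♟ ♟
· · · · ♟ · · ·
· · · · · · · ·
· · · · · · · ·
· · · · · ♙ · ·
♙ ♙ ♙ ♙ ♙ · ♙ ♙
♖ ♘ ♗ ♕ ♔ ♗ ♘ ♖


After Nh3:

♜ ♞ ♝ ♛ ♚ ♝ ♞ ♜
♟ ♟ ♟ ♟ · ♟ ♟ ♟
· · · · ♟ · · ·
· · · · · · · ·
· · · · · · · ·
· · · · · ♙ · ♘
♙ ♙ ♙ ♙ ♙ · ♙ ♙
♖ ♘ ♗ ♕ ♔ ♗ · ♖


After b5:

♜ ♞ ♝ ♛ ♚ ♝ ♞ ♜
♟ · ♟ ♟ · ♟ ♟ ♟
· · · · ♟ · · ·
· ♟ · · · · · ·
· · · · · · · ·
· · · · · ♙ · ♘
♙ ♙ ♙ ♙ ♙ · ♙ ♙
♖ ♘ ♗ ♕ ♔ ♗ · ♖


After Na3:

♜ ♞ ♝ ♛ ♚ ♝ ♞ ♜
♟ · ♟ ♟ · ♟ ♟ ♟
· · · · ♟ · · ·
· ♟ · · · · · ·
· · · · · · · ·
♘ · · · · ♙ · ♘
♙ ♙ ♙ ♙ ♙ · ♙ ♙
♖ · ♗ ♕ ♔ ♗ · ♖


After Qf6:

♜ ♞ ♝ · ♚ ♝ ♞ ♜
♟ · ♟ ♟ · ♟ ♟ ♟
· · · · ♟ ♛ · ·
· ♟ · · · · · ·
· · · · · · · ·
♘ · · · · ♙ · ♘
♙ ♙ ♙ ♙ ♙ · ♙ ♙
♖ · ♗ ♕ ♔ ♗ · ♖


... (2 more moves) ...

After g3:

♜ ♞ ♝ · ♚ ♝ ♞ ♜
♟ · ♟ ♟ · ♟ ♟ ♟
· · · · ♟ ♛ · ·
· · · · · · · ·
· ♟ ♙ · · · · ·
♘ · · · · ♙ ♙ ♘
♙ ♙ · ♙ ♙ · · ♙
♖ · ♗ ♕ ♔ ♗ · ♖


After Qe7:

♜ ♞ ♝ · ♚ ♝ ♞ ♜
♟ · ♟ ♟ ♛ ♟ ♟ ♟
· · · · ♟ · · ·
· · · · · · · ·
· ♟ ♙ · · · · ·
♘ · · · · ♙ ♙ ♘
♙ ♙ · ♙ ♙ · · ♙
♖ · ♗ ♕ ♔ ♗ · ♖



  a b c d e f g h
  ─────────────────
8│♜ ♞ ♝ · ♚ ♝ ♞ ♜│8
7│♟ · ♟ ♟ ♛ ♟ ♟ ♟│7
6│· · · · ♟ · · ·│6
5│· · · · · · · ·│5
4│· ♟ ♙ · · · · ·│4
3│♘ · · · · ♙ ♙ ♘│3
2│♙ ♙ · ♙ ♙ · · ♙│2
1│♖ · ♗ ♕ ♔ ♗ · ♖│1
  ─────────────────
  a b c d e f g h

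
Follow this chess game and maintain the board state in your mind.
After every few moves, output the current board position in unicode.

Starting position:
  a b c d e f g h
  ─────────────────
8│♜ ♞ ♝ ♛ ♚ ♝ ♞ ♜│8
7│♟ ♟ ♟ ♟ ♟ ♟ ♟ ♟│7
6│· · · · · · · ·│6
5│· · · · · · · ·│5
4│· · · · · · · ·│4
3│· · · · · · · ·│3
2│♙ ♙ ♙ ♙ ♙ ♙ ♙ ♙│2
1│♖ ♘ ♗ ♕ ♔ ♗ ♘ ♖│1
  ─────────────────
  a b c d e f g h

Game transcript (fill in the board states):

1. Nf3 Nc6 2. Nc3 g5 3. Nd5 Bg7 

  a b c d e f g h
  ─────────────────
8│♜ · ♝ ♛ ♚ · ♞ ♜│8
7│♟ ♟ ♟ ♟ ♟ ♟ ♝ ♟│7
6│· · ♞ · · · · ·│6
5│· · · ♘ · · ♟ ·│5
4│· · · · · · · ·│4
3│· · · · · ♘ · ·│3
2│♙ ♙ ♙ ♙ ♙ ♙ ♙ ♙│2
1│♖ · ♗ ♕ ♔ ♗ · ♖│1
  ─────────────────
  a b c d e f g h

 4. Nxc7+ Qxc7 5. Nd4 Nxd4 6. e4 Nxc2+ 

  a b c d e f g h
  ─────────────────
8│♜ · ♝ · ♚ · ♞ ♜│8
7│♟ ♟ ♛ ♟ ♟ ♟ ♝ ♟│7
6│· · · · · · · ·│6
5│· · · · · · ♟ ·│5
4│· · · · ♙ · · ·│4
3│· · · · · · · ·│3
2│♙ ♙ ♞ ♙ · ♙ ♙ ♙│2
1│♖ · ♗ ♕ ♔ ♗ · ♖│1
  ─────────────────
  a b c d e f g h

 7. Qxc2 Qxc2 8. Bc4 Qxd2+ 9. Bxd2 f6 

  a b c d e f g h
  ─────────────────
8│♜ · ♝ · ♚ · ♞ ♜│8
7│♟ ♟ · ♟ ♟ · ♝ ♟│7
6│· · · · · ♟ · ·│6
5│· · · · · · ♟ ·│5
4│· · ♗ · ♙ · · ·│4
3│· · · · · · · ·│3
2│♙ ♙ · ♗ · ♙ ♙ ♙│2
1│♖ · · · ♔ · · ♖│1
  ─────────────────
  a b c d e f g h

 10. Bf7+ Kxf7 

  a b c d e f g h
  ─────────────────
8│♜ · ♝ · · · ♞ ♜│8
7│♟ ♟ · ♟ ♟ ♚ ♝ ♟│7
6│· · · · · ♟ · ·│6
5│· · · · · · ♟ ·│5
4│· · · · ♙ · · ·│4
3│· · · · · · · ·│3
2│♙ ♙ · ♗ · ♙ ♙ ♙│2
1│♖ · · · ♔ · · ♖│1
  ─────────────────
  a b c d e f g h


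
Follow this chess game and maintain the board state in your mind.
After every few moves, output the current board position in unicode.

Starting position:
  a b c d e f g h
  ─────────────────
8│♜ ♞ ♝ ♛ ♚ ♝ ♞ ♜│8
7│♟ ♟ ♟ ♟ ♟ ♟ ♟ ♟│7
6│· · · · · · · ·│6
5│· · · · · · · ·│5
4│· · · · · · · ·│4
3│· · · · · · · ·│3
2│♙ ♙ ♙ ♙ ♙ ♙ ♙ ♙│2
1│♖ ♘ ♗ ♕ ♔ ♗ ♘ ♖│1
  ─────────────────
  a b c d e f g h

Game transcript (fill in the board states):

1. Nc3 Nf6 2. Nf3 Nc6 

  a b c d e f g h
  ─────────────────
8│♜ · ♝ ♛ ♚ ♝ · ♜│8
7│♟ ♟ ♟ ♟ ♟ ♟ ♟ ♟│7
6│· · ♞ · · ♞ · ·│6
5│· · · · · · · ·│5
4│· · · · · · · ·│4
3│· · ♘ · · ♘ · ·│3
2│♙ ♙ ♙ ♙ ♙ ♙ ♙ ♙│2
1│♖ · ♗ ♕ ♔ ♗ · ♖│1
  ─────────────────
  a b c d e f g h

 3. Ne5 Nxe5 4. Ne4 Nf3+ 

  a b c d e f g h
  ─────────────────
8│♜ · ♝ ♛ ♚ ♝ · ♜│8
7│♟ ♟ ♟ ♟ ♟ ♟ ♟ ♟│7
6│· · · · · ♞ · ·│6
5│· · · · · · · ·│5
4│· · · · ♘ · · ·│4
3│· · · · · ♞ · ·│3
2│♙ ♙ ♙ ♙ ♙ ♙ ♙ ♙│2
1│♖ · ♗ ♕ ♔ ♗ · ♖│1
  ─────────────────
  a b c d e f g h

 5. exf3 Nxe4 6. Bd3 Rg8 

  a b c d e f g h
  ─────────────────
8│♜ · ♝ ♛ ♚ ♝ ♜ ·│8
7│♟ ♟ ♟ ♟ ♟ ♟ ♟ ♟│7
6│· · · · · · · ·│6
5│· · · · · · · ·│5
4│· · · · ♞ · · ·│4
3│· · · ♗ · ♙ · ·│3
2│♙ ♙ ♙ ♙ · ♙ ♙ ♙│2
1│♖ · ♗ ♕ ♔ · · ♖│1
  ─────────────────
  a b c d e f g h

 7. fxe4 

  a b c d e f g h
  ─────────────────
8│♜ · ♝ ♛ ♚ ♝ ♜ ·│8
7│♟ ♟ ♟ ♟ ♟ ♟ ♟ ♟│7
6│· · · · · · · ·│6
5│· · · · · · · ·│5
4│· · · · ♙ · · ·│4
3│· · · ♗ · · · ·│3
2│♙ ♙ ♙ ♙ · ♙ ♙ ♙│2
1│♖ · ♗ ♕ ♔ · · ♖│1
  ─────────────────
  a b c d e f g h


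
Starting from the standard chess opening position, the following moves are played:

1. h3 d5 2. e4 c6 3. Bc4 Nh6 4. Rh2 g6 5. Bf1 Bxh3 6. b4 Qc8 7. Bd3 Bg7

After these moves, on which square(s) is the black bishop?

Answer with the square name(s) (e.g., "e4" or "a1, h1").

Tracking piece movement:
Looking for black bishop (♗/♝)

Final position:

  a b c d e f g h
  ─────────────────
8│♜ ♞ ♛ · ♚ · · ♜│8
7│♟ ♟ · · ♟ ♟ ♝ ♟│7
6│· · ♟ · · · ♟ ♞│6
5│· · · ♟ · · · ·│5
4│· ♙ · · ♙ · · ·│4
3│· · · ♗ · · · ♝│3
2│♙ · ♙ ♙ · ♙ ♙ ♖│2
1│♖ ♘ ♗ ♕ ♔ · ♘ ·│1
  ─────────────────
  a b c d e f g h


g7, h3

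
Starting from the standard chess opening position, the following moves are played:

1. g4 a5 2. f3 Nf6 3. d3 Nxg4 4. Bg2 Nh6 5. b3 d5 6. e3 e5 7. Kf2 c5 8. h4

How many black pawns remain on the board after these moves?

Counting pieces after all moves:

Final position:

  a b c d e f g h
  ─────────────────
8│♜ ♞ ♝ ♛ ♚ ♝ · ♜│8
7│· ♟ · · · ♟ ♟ ♟│7
6│· · · · · · · ♞│6
5│♟ · ♟ ♟ ♟ · · ·│5
4│· · · · · · · ♙│4
3│· ♙ · ♙ ♙ ♙ · ·│3
2│♙ · ♙ · · ♔ ♗ ·│2
1│♖ ♘ ♗ ♕ · · ♘ ♖│1
  ─────────────────
  a b c d e f g h


8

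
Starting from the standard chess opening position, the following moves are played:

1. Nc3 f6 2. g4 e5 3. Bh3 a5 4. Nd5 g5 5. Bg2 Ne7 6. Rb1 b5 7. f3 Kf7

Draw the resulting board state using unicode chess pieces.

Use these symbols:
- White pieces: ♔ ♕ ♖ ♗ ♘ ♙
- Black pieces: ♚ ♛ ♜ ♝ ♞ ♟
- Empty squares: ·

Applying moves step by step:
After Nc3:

♜ ♞ ♝ ♛ ♚ ♝ ♞ ♜
♟ ♟ ♟ ♟ ♟ ♟ ♟ ♟
· · · · · · · ·
· · · · · · · ·
· · · · · · · ·
· · ♘ · · · · ·
♙ ♙ ♙ ♙ ♙ ♙ ♙ ♙
♖ · ♗ ♕ ♔ ♗ ♘ ♖


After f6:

♜ ♞ ♝ ♛ ♚ ♝ ♞ ♜
♟ ♟ ♟ ♟ ♟ · ♟ ♟
· · · · · ♟ · ·
· · · · · · · ·
· · · · · · · ·
· · ♘ · · · · ·
♙ ♙ ♙ ♙ ♙ ♙ ♙ ♙
♖ · ♗ ♕ ♔ ♗ ♘ ♖


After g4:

♜ ♞ ♝ ♛ ♚ ♝ ♞ ♜
♟ ♟ ♟ ♟ ♟ · ♟ ♟
· · · · · ♟ · ·
· · · · · · · ·
· · · · · · ♙ ·
· · ♘ · · · · ·
♙ ♙ ♙ ♙ ♙ ♙ · ♙
♖ · ♗ ♕ ♔ ♗ ♘ ♖


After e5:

♜ ♞ ♝ ♛ ♚ ♝ ♞ ♜
♟ ♟ ♟ ♟ · · ♟ ♟
· · · · · ♟ · ·
· · · · ♟ · · ·
· · · · · · ♙ ·
· · ♘ · · · · ·
♙ ♙ ♙ ♙ ♙ ♙ · ♙
♖ · ♗ ♕ ♔ ♗ ♘ ♖


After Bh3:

♜ ♞ ♝ ♛ ♚ ♝ ♞ ♜
♟ ♟ ♟ ♟ · · ♟ ♟
· · · · · ♟ · ·
· · · · ♟ · · ·
· · · · · · ♙ ·
· · ♘ · · · · ♗
♙ ♙ ♙ ♙ ♙ ♙ · ♙
♖ · ♗ ♕ ♔ · ♘ ♖


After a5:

♜ ♞ ♝ ♛ ♚ ♝ ♞ ♜
· ♟ ♟ ♟ · · ♟ ♟
· · · · · ♟ · ·
♟ · · · ♟ · · ·
· · · · · · ♙ ·
· · ♘ · · · · ♗
♙ ♙ ♙ ♙ ♙ ♙ · ♙
♖ · ♗ ♕ ♔ · ♘ ♖


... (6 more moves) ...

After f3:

♜ ♞ ♝ ♛ ♚ ♝ · ♜
· · ♟ ♟ ♞ · · ♟
· · · · · ♟ · ·
♟ ♟ · ♘ ♟ · ♟ ·
· · · · · · ♙ ·
· · · · · ♙ · ·
♙ ♙ ♙ ♙ ♙ · ♗ ♙
· ♖ ♗ ♕ ♔ · ♘ ♖


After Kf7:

♜ ♞ ♝ ♛ · ♝ · ♜
· · ♟ ♟ ♞ ♚ · ♟
· · · · · ♟ · ·
♟ ♟ · ♘ ♟ · ♟ ·
· · · · · · ♙ ·
· · · · · ♙ · ·
♙ ♙ ♙ ♙ ♙ · ♗ ♙
· ♖ ♗ ♕ ♔ · ♘ ♖



  a b c d e f g h
  ─────────────────
8│♜ ♞ ♝ ♛ · ♝ · ♜│8
7│· · ♟ ♟ ♞ ♚ · ♟│7
6│· · · · · ♟ · ·│6
5│♟ ♟ · ♘ ♟ · ♟ ·│5
4│· · · · · · ♙ ·│4
3│· · · · · ♙ · ·│3
2│♙ ♙ ♙ ♙ ♙ · ♗ ♙│2
1│· ♖ ♗ ♕ ♔ · ♘ ♖│1
  ─────────────────
  a b c d e f g h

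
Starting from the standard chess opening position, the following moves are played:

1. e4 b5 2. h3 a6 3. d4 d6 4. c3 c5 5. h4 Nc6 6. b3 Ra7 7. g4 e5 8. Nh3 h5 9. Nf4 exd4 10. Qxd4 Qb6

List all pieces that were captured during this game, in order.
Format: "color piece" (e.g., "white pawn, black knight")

Tracking captures:
  exd4: captured white pawn
  Qxd4: captured black pawn

white pawn, black pawn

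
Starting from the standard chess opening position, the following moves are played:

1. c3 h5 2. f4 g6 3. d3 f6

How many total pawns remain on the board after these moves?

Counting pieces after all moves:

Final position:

  a b c d e f g h
  ─────────────────
8│♜ ♞ ♝ ♛ ♚ ♝ ♞ ♜│8
7│♟ ♟ ♟ ♟ ♟ · · ·│7
6│· · · · · ♟ ♟ ·│6
5│· · · · · · · ♟│5
4│· · · · · ♙ · ·│4
3│· · ♙ ♙ · · · ·│3
2│♙ ♙ · · ♙ · ♙ ♙│2
1│♖ ♘ ♗ ♕ ♔ ♗ ♘ ♖│1
  ─────────────────
  a b c d e f g h


16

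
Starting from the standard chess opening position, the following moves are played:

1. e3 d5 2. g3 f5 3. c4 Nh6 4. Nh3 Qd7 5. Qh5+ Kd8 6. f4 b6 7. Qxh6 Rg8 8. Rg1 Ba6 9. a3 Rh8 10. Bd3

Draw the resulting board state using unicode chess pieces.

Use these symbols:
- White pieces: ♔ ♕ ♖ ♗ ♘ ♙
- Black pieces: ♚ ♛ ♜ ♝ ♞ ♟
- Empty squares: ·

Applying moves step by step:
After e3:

♜ ♞ ♝ ♛ ♚ ♝ ♞ ♜
♟ ♟ ♟ ♟ ♟ ♟ ♟ ♟
· · · · · · · ·
· · · · · · · ·
· · · · · · · ·
· · · · ♙ · · ·
♙ ♙ ♙ ♙ · ♙ ♙ ♙
♖ ♘ ♗ ♕ ♔ ♗ ♘ ♖


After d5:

♜ ♞ ♝ ♛ ♚ ♝ ♞ ♜
♟ ♟ ♟ · ♟ ♟ ♟ ♟
· · · · · · · ·
· · · ♟ · · · ·
· · · · · · · ·
· · · · ♙ · · ·
♙ ♙ ♙ ♙ · ♙ ♙ ♙
♖ ♘ ♗ ♕ ♔ ♗ ♘ ♖


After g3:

♜ ♞ ♝ ♛ ♚ ♝ ♞ ♜
♟ ♟ ♟ · ♟ ♟ ♟ ♟
· · · · · · · ·
· · · ♟ · · · ·
· · · · · · · ·
· · · · ♙ · ♙ ·
♙ ♙ ♙ ♙ · ♙ · ♙
♖ ♘ ♗ ♕ ♔ ♗ ♘ ♖


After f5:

♜ ♞ ♝ ♛ ♚ ♝ ♞ ♜
♟ ♟ ♟ · ♟ · ♟ ♟
· · · · · · · ·
· · · ♟ · ♟ · ·
· · · · · · · ·
· · · · ♙ · ♙ ·
♙ ♙ ♙ ♙ · ♙ · ♙
♖ ♘ ♗ ♕ ♔ ♗ ♘ ♖


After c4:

♜ ♞ ♝ ♛ ♚ ♝ ♞ ♜
♟ ♟ ♟ · ♟ · ♟ ♟
· · · · · · · ·
· · · ♟ · ♟ · ·
· · ♙ · · · · ·
· · · · ♙ · ♙ ·
♙ ♙ · ♙ · ♙ · ♙
♖ ♘ ♗ ♕ ♔ ♗ ♘ ♖


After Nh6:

♜ ♞ ♝ ♛ ♚ ♝ · ♜
♟ ♟ ♟ · ♟ · ♟ ♟
· · · · · · · ♞
· · · ♟ · ♟ · ·
· · ♙ · · · · ·
· · · · ♙ · ♙ ·
♙ ♙ · ♙ · ♙ · ♙
♖ ♘ ♗ ♕ ♔ ♗ ♘ ♖


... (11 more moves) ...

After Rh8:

♜ ♞ · ♚ · ♝ · ♜
♟ · ♟ ♛ ♟ · ♟ ♟
♝ ♟ · · · · · ♕
· · · ♟ · ♟ · ·
· · ♙ · · ♙ · ·
♙ · · · ♙ · ♙ ♘
· ♙ · ♙ · · · ♙
♖ ♘ ♗ · ♔ ♗ ♖ ·


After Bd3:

♜ ♞ · ♚ · ♝ · ♜
♟ · ♟ ♛ ♟ · ♟ ♟
♝ ♟ · · · · · ♕
· · · ♟ · ♟ · ·
· · ♙ · · ♙ · ·
♙ · · ♗ ♙ · ♙ ♘
· ♙ · ♙ · · · ♙
♖ ♘ ♗ · ♔ · ♖ ·



  a b c d e f g h
  ─────────────────
8│♜ ♞ · ♚ · ♝ · ♜│8
7│♟ · ♟ ♛ ♟ · ♟ ♟│7
6│♝ ♟ · · · · · ♕│6
5│· · · ♟ · ♟ · ·│5
4│· · ♙ · · ♙ · ·│4
3│♙ · · ♗ ♙ · ♙ ♘│3
2│· ♙ · ♙ · · · ♙│2
1│♖ ♘ ♗ · ♔ · ♖ ·│1
  ─────────────────
  a b c d e f g h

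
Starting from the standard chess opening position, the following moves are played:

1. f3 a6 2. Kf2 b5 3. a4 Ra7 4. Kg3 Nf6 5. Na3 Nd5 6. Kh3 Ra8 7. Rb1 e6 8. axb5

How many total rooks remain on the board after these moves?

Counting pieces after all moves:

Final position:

  a b c d e f g h
  ─────────────────
8│♜ ♞ ♝ ♛ ♚ ♝ · ♜│8
7│· · ♟ ♟ · ♟ ♟ ♟│7
6│♟ · · · ♟ · · ·│6
5│· ♙ · ♞ · · · ·│5
4│· · · · · · · ·│4
3│♘ · · · · ♙ · ♔│3
2│· ♙ ♙ ♙ ♙ · ♙ ♙│2
1│· ♖ ♗ ♕ · ♗ ♘ ♖│1
  ─────────────────
  a b c d e f g h


4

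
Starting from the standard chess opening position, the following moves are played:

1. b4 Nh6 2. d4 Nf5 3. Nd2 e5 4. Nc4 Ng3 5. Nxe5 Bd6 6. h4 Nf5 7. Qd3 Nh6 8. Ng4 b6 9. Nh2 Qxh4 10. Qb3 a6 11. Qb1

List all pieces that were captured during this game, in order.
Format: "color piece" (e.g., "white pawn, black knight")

Tracking captures:
  Nxe5: captured black pawn
  Qxh4: captured white pawn

black pawn, white pawn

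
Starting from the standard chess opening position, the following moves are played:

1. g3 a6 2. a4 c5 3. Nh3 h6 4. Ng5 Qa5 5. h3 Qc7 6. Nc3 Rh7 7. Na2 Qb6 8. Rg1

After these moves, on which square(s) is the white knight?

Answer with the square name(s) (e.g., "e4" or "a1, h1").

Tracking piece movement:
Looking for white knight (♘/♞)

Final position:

  a b c d e f g h
  ─────────────────
8│♜ ♞ ♝ · ♚ ♝ ♞ ·│8
7│· ♟ · ♟ ♟ ♟ ♟ ♜│7
6│♟ ♛ · · · · · ♟│6
5│· · ♟ · · · ♘ ·│5
4│♙ · · · · · · ·│4
3│· · · · · · ♙ ♙│3
2│♘ ♙ ♙ ♙ ♙ ♙ · ·│2
1│♖ · ♗ ♕ ♔ ♗ ♖ ·│1
  ─────────────────
  a b c d e f g h


a2, g5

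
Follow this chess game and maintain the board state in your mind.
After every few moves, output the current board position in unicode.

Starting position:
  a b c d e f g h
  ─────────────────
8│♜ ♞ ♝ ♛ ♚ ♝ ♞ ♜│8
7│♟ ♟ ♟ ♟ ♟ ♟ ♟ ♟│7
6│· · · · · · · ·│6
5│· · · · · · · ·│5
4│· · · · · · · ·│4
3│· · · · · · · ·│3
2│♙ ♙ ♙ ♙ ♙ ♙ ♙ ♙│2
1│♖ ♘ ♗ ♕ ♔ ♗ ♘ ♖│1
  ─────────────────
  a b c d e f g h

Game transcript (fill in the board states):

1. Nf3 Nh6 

  a b c d e f g h
  ─────────────────
8│♜ ♞ ♝ ♛ ♚ ♝ · ♜│8
7│♟ ♟ ♟ ♟ ♟ ♟ ♟ ♟│7
6│· · · · · · · ♞│6
5│· · · · · · · ·│5
4│· · · · · · · ·│4
3│· · · · · ♘ · ·│3
2│♙ ♙ ♙ ♙ ♙ ♙ ♙ ♙│2
1│♖ ♘ ♗ ♕ ♔ ♗ · ♖│1
  ─────────────────
  a b c d e f g h

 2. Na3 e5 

  a b c d e f g h
  ─────────────────
8│♜ ♞ ♝ ♛ ♚ ♝ · ♜│8
7│♟ ♟ ♟ ♟ · ♟ ♟ ♟│7
6│· · · · · · · ♞│6
5│· · · · ♟ · · ·│5
4│· · · · · · · ·│4
3│♘ · · · · ♘ · ·│3
2│♙ ♙ ♙ ♙ ♙ ♙ ♙ ♙│2
1│♖ · ♗ ♕ ♔ ♗ · ♖│1
  ─────────────────
  a b c d e f g h

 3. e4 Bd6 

  a b c d e f g h
  ─────────────────
8│♜ ♞ ♝ ♛ ♚ · · ♜│8
7│♟ ♟ ♟ ♟ · ♟ ♟ ♟│7
6│· · · ♝ · · · ♞│6
5│· · · · ♟ · · ·│5
4│· · · · ♙ · · ·│4
3│♘ · · · · ♘ · ·│3
2│♙ ♙ ♙ ♙ · ♙ ♙ ♙│2
1│♖ · ♗ ♕ ♔ ♗ · ♖│1
  ─────────────────
  a b c d e f g h

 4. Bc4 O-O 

  a b c d e f g h
  ─────────────────
8│♜ ♞ ♝ ♛ · ♜ ♚ ·│8
7│♟ ♟ ♟ ♟ · ♟ ♟ ♟│7
6│· · · ♝ · · · ♞│6
5│· · · · ♟ · · ·│5
4│· · ♗ · ♙ · · ·│4
3│♘ · · · · ♘ · ·│3
2│♙ ♙ ♙ ♙ · ♙ ♙ ♙│2
1│♖ · ♗ ♕ ♔ · · ♖│1
  ─────────────────
  a b c d e f g h



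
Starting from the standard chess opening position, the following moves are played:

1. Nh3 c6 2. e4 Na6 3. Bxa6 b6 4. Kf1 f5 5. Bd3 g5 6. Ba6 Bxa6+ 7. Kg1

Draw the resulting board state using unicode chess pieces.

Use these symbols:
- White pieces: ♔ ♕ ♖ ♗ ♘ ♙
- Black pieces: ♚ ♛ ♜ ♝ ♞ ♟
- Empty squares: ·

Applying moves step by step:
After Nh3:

♜ ♞ ♝ ♛ ♚ ♝ ♞ ♜
♟ ♟ ♟ ♟ ♟ ♟ ♟ ♟
· · · · · · · ·
· · · · · · · ·
· · · · · · · ·
· · · · · · · ♘
♙ ♙ ♙ ♙ ♙ ♙ ♙ ♙
♖ ♘ ♗ ♕ ♔ ♗ · ♖


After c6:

♜ ♞ ♝ ♛ ♚ ♝ ♞ ♜
♟ ♟ · ♟ ♟ ♟ ♟ ♟
· · ♟ · · · · ·
· · · · · · · ·
· · · · · · · ·
· · · · · · · ♘
♙ ♙ ♙ ♙ ♙ ♙ ♙ ♙
♖ ♘ ♗ ♕ ♔ ♗ · ♖


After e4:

♜ ♞ ♝ ♛ ♚ ♝ ♞ ♜
♟ ♟ · ♟ ♟ ♟ ♟ ♟
· · ♟ · · · · ·
· · · · · · · ·
· · · · ♙ · · ·
· · · · · · · ♘
♙ ♙ ♙ ♙ · ♙ ♙ ♙
♖ ♘ ♗ ♕ ♔ ♗ · ♖


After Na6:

♜ · ♝ ♛ ♚ ♝ ♞ ♜
♟ ♟ · ♟ ♟ ♟ ♟ ♟
♞ · ♟ · · · · ·
· · · · · · · ·
· · · · ♙ · · ·
· · · · · · · ♘
♙ ♙ ♙ ♙ · ♙ ♙ ♙
♖ ♘ ♗ ♕ ♔ ♗ · ♖


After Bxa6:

♜ · ♝ ♛ ♚ ♝ ♞ ♜
♟ ♟ · ♟ ♟ ♟ ♟ ♟
♗ · ♟ · · · · ·
· · · · · · · ·
· · · · ♙ · · ·
· · · · · · · ♘
♙ ♙ ♙ ♙ · ♙ ♙ ♙
♖ ♘ ♗ ♕ ♔ · · ♖


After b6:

♜ · ♝ ♛ ♚ ♝ ♞ ♜
♟ · · ♟ ♟ ♟ ♟ ♟
♗ ♟ ♟ · · · · ·
· · · · · · · ·
· · · · ♙ · · ·
· · · · · · · ♘
♙ ♙ ♙ ♙ · ♙ ♙ ♙
♖ ♘ ♗ ♕ ♔ · · ♖


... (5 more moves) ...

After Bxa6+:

♜ · · ♛ ♚ ♝ ♞ ♜
♟ · · ♟ ♟ · · ♟
♝ ♟ ♟ · · · · ·
· · · · · ♟ ♟ ·
· · · · ♙ · · ·
· · · · · · · ♘
♙ ♙ ♙ ♙ · ♙ ♙ ♙
♖ ♘ ♗ ♕ · ♔ · ♖


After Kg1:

♜ · · ♛ ♚ ♝ ♞ ♜
♟ · · ♟ ♟ · · ♟
♝ ♟ ♟ · · · · ·
· · · · · ♟ ♟ ·
· · · · ♙ · · ·
· · · · · · · ♘
♙ ♙ ♙ ♙ · ♙ ♙ ♙
♖ ♘ ♗ ♕ · · ♔ ♖



  a b c d e f g h
  ─────────────────
8│♜ · · ♛ ♚ ♝ ♞ ♜│8
7│♟ · · ♟ ♟ · · ♟│7
6│♝ ♟ ♟ · · · · ·│6
5│· · · · · ♟ ♟ ·│5
4│· · · · ♙ · · ·│4
3│· · · · · · · ♘│3
2│♙ ♙ ♙ ♙ · ♙ ♙ ♙│2
1│♖ ♘ ♗ ♕ · · ♔ ♖│1
  ─────────────────
  a b c d e f g h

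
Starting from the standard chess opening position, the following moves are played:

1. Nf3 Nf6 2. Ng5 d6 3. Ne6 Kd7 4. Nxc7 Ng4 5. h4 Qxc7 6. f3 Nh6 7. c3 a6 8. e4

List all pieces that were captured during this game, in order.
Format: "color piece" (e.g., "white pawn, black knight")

Tracking captures:
  Nxc7: captured black pawn
  Qxc7: captured white knight

black pawn, white knight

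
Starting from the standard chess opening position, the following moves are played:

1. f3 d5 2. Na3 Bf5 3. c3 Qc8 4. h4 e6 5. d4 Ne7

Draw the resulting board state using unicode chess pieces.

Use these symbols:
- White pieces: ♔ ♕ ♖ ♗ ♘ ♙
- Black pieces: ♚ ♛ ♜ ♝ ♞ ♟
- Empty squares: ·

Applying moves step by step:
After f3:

♜ ♞ ♝ ♛ ♚ ♝ ♞ ♜
♟ ♟ ♟ ♟ ♟ ♟ ♟ ♟
· · · · · · · ·
· · · · · · · ·
· · · · · · · ·
· · · · · ♙ · ·
♙ ♙ ♙ ♙ ♙ · ♙ ♙
♖ ♘ ♗ ♕ ♔ ♗ ♘ ♖


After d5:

♜ ♞ ♝ ♛ ♚ ♝ ♞ ♜
♟ ♟ ♟ · ♟ ♟ ♟ ♟
· · · · · · · ·
· · · ♟ · · · ·
· · · · · · · ·
· · · · · ♙ · ·
♙ ♙ ♙ ♙ ♙ · ♙ ♙
♖ ♘ ♗ ♕ ♔ ♗ ♘ ♖


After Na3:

♜ ♞ ♝ ♛ ♚ ♝ ♞ ♜
♟ ♟ ♟ · ♟ ♟ ♟ ♟
· · · · · · · ·
· · · ♟ · · · ·
· · · · · · · ·
♘ · · · · ♙ · ·
♙ ♙ ♙ ♙ ♙ · ♙ ♙
♖ · ♗ ♕ ♔ ♗ ♘ ♖


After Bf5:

♜ ♞ · ♛ ♚ ♝ ♞ ♜
♟ ♟ ♟ · ♟ ♟ ♟ ♟
· · · · · · · ·
· · · ♟ · ♝ · ·
· · · · · · · ·
♘ · · · · ♙ · ·
♙ ♙ ♙ ♙ ♙ · ♙ ♙
♖ · ♗ ♕ ♔ ♗ ♘ ♖


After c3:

♜ ♞ · ♛ ♚ ♝ ♞ ♜
♟ ♟ ♟ · ♟ ♟ ♟ ♟
· · · · · · · ·
· · · ♟ · ♝ · ·
· · · · · · · ·
♘ · ♙ · · ♙ · ·
♙ ♙ · ♙ ♙ · ♙ ♙
♖ · ♗ ♕ ♔ ♗ ♘ ♖


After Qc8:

♜ ♞ ♛ · ♚ ♝ ♞ ♜
♟ ♟ ♟ · ♟ ♟ ♟ ♟
· · · · · · · ·
· · · ♟ · ♝ · ·
· · · · · · · ·
♘ · ♙ · · ♙ · ·
♙ ♙ · ♙ ♙ · ♙ ♙
♖ · ♗ ♕ ♔ ♗ ♘ ♖


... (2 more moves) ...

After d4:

♜ ♞ ♛ · ♚ ♝ ♞ ♜
♟ ♟ ♟ · · ♟ ♟ ♟
· · · · ♟ · · ·
· · · ♟ · ♝ · ·
· · · ♙ · · · ♙
♘ · ♙ · · ♙ · ·
♙ ♙ · · ♙ · ♙ ·
♖ · ♗ ♕ ♔ ♗ ♘ ♖


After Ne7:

♜ ♞ ♛ · ♚ ♝ · ♜
♟ ♟ ♟ · ♞ ♟ ♟ ♟
· · · · ♟ · · ·
· · · ♟ · ♝ · ·
· · · ♙ · · · ♙
♘ · ♙ · · ♙ · ·
♙ ♙ · · ♙ · ♙ ·
♖ · ♗ ♕ ♔ ♗ ♘ ♖



  a b c d e f g h
  ─────────────────
8│♜ ♞ ♛ · ♚ ♝ · ♜│8
7│♟ ♟ ♟ · ♞ ♟ ♟ ♟│7
6│· · · · ♟ · · ·│6
5│· · · ♟ · ♝ · ·│5
4│· · · ♙ · · · ♙│4
3│♘ · ♙ · · ♙ · ·│3
2│♙ ♙ · · ♙ · ♙ ·│2
1│♖ · ♗ ♕ ♔ ♗ ♘ ♖│1
  ─────────────────
  a b c d e f g h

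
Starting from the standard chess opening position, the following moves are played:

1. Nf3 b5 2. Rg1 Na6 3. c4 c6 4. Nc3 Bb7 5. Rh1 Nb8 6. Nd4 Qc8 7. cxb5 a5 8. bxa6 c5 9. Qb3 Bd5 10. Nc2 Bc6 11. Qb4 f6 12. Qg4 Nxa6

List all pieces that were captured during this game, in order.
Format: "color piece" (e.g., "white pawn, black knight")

Tracking captures:
  cxb5: captured black pawn
  bxa6: captured black pawn
  Nxa6: captured white pawn

black pawn, black pawn, white pawn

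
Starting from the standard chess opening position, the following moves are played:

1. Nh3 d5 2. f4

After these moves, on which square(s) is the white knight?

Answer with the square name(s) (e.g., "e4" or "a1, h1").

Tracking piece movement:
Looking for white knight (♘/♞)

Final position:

  a b c d e f g h
  ─────────────────
8│♜ ♞ ♝ ♛ ♚ ♝ ♞ ♜│8
7│♟ ♟ ♟ · ♟ ♟ ♟ ♟│7
6│· · · · · · · ·│6
5│· · · ♟ · · · ·│5
4│· · · · · ♙ · ·│4
3│· · · · · · · ♘│3
2│♙ ♙ ♙ ♙ ♙ · ♙ ♙│2
1│♖ ♘ ♗ ♕ ♔ ♗ · ♖│1
  ─────────────────
  a b c d e f g h


b1, h3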